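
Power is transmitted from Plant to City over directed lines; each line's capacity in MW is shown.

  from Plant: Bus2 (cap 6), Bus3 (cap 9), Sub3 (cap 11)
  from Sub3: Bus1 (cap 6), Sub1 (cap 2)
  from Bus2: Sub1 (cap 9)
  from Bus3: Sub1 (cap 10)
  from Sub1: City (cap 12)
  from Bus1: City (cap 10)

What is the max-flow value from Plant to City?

18

Augment Plant→Sub3→Sub1→City: bottleneck 2, flow now 2.
Augment Plant→Sub3→Bus1→City: bottleneck 6, flow now 8.
Augment Plant→Bus2→Sub1→City: bottleneck 6, flow now 14.
Augment Plant→Bus3→Sub1→City: bottleneck 4, flow now 18.
No augmenting path remains; maximum flow = 18.
In the residual graph, reachable from Plant: {Plant, Sub3, Bus2, Bus3, Sub1}.
Min-cut edges: Sub3→Bus1 (6), Sub1→City (12); capacity 6 + 12 = 18.
This cut is saturated, so no flow can exceed 18.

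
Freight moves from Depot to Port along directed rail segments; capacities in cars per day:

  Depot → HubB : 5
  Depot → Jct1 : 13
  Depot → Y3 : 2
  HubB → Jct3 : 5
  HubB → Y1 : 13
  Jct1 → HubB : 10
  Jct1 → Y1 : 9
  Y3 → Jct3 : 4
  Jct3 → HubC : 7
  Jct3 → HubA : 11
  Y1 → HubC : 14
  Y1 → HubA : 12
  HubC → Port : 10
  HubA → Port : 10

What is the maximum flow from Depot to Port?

Augment Depot→HubB→Jct3→HubC→Port: bottleneck 5, flow now 5.
Augment Depot→Jct1→Y1→HubC→Port: bottleneck 5, flow now 10.
Augment Depot→Jct1→Y1→HubA→Port: bottleneck 4, flow now 14.
Augment Depot→Y3→Jct3→HubA→Port: bottleneck 2, flow now 16.
Augment Depot→Jct1→HubB→Y1→HubA→Port: bottleneck 4, flow now 20.
No augmenting path remains; maximum flow = 20.
In the residual graph, reachable from Depot: {Depot}.
Min-cut edges: Depot→HubB (5), Depot→Jct1 (13), Depot→Y3 (2); capacity 5 + 13 + 2 = 20.
This cut is saturated, so no flow can exceed 20.

20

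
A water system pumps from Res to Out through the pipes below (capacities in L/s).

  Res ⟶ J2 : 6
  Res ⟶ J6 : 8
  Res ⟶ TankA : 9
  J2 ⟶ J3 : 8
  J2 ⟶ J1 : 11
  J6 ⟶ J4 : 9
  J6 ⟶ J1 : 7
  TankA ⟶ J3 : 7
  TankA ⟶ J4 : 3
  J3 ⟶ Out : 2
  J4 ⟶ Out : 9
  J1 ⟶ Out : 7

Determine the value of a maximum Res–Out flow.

Augment Res→J2→J3→Out: bottleneck 2, flow now 2.
Augment Res→J2→J1→Out: bottleneck 4, flow now 6.
Augment Res→J6→J4→Out: bottleneck 8, flow now 14.
Augment Res→TankA→J4→Out: bottleneck 1, flow now 15.
Augment Res→TankA→J3→J2→J1→Out: bottleneck 2, flow now 17. (uses reverse residual edge)
Augment Res→TankA→J4→J6→J1→Out: bottleneck 1, flow now 18. (uses reverse residual edge)
No augmenting path remains; maximum flow = 18.
In the residual graph, reachable from Res: {Res, J2, J6, TankA, J3, J4, J1}.
Min-cut edges: J3→Out (2), J4→Out (9), J1→Out (7); capacity 2 + 9 + 7 = 18.
This cut is saturated, so no flow can exceed 18.

18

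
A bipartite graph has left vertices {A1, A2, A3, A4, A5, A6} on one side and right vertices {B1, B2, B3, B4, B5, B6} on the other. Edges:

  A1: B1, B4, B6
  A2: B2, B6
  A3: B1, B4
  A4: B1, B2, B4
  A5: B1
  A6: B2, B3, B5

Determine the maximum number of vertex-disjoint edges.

Unit-capacity flow: source→left, listed edges, right→sink; max matching = max flow.
Augmenting path A1→B1 (+1); matched 1.
Augmenting path A2→B2 (+1); matched 2.
Augmenting path A3→B4 (+1); matched 3.
Augmenting path A6→B3 (+1); matched 4.
Augmenting path A4→B1→A1→B6 (+1); matched 5.
No augmenting path remains; maximum matching = 5.
König certificate: {A6, B1, B2, B4, B6} is a vertex cover of size 5 (every listed pair touches it), so no matching can be larger.

5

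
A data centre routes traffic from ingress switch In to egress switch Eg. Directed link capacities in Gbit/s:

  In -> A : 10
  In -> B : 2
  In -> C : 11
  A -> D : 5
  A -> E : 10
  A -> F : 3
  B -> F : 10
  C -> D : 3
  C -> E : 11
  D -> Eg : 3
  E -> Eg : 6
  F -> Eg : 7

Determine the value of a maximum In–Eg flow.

Augment In→A→D→Eg: bottleneck 3, flow now 3.
Augment In→A→E→Eg: bottleneck 6, flow now 9.
Augment In→A→F→Eg: bottleneck 1, flow now 10.
Augment In→B→F→Eg: bottleneck 2, flow now 12.
Augment In→C→D→A→F→Eg: bottleneck 2, flow now 14. (uses reverse residual edge)
No augmenting path remains; maximum flow = 14.
In the residual graph, reachable from In: {In, A, C, D, E}.
Min-cut edges: In→B (2), A→F (3), D→Eg (3), E→Eg (6); capacity 2 + 3 + 3 + 6 = 14.
This cut is saturated, so no flow can exceed 14.

14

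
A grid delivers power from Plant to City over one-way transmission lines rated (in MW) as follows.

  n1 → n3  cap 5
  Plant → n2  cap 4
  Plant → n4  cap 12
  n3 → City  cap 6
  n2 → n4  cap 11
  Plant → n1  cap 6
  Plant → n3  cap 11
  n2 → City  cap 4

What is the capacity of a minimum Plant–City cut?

Augment Plant→n2→City: bottleneck 4, flow now 4.
Augment Plant→n3→City: bottleneck 6, flow now 10.
No augmenting path remains; maximum flow = 10.
By max-flow min-cut, the minimum cut capacity equals the max flow.
In the residual graph, reachable from Plant: {Plant, n1, n3, n4}.
Min-cut edges: Plant→n2 (4), n3→City (6); capacity 4 + 6 = 10.

10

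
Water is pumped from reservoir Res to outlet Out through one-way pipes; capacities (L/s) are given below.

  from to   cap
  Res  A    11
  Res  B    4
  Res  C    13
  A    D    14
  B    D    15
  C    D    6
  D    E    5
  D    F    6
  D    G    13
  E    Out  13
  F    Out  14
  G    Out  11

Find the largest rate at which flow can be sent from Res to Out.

Augment Res→A→D→E→Out: bottleneck 5, flow now 5.
Augment Res→A→D→F→Out: bottleneck 6, flow now 11.
Augment Res→B→D→G→Out: bottleneck 4, flow now 15.
Augment Res→C→D→G→Out: bottleneck 6, flow now 21.
No augmenting path remains; maximum flow = 21.
In the residual graph, reachable from Res: {Res, C}.
Min-cut edges: Res→A (11), Res→B (4), C→D (6); capacity 11 + 4 + 6 = 21.
This cut is saturated, so no flow can exceed 21.

21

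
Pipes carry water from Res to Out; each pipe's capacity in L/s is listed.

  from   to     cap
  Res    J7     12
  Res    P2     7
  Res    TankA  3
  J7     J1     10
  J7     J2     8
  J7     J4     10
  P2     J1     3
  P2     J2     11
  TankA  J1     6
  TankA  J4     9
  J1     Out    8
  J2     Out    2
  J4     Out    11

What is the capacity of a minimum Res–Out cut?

20

Augment Res→J7→J1→Out: bottleneck 8, flow now 8.
Augment Res→J7→J2→Out: bottleneck 2, flow now 10.
Augment Res→J7→J4→Out: bottleneck 2, flow now 12.
Augment Res→TankA→J4→Out: bottleneck 3, flow now 15.
Augment Res→P2→J1→J7→J4→Out: bottleneck 3, flow now 18. (uses reverse residual edge)
Augment Res→P2→J2→J7→J4→Out: bottleneck 2, flow now 20. (uses reverse residual edge)
No augmenting path remains; maximum flow = 20.
By max-flow min-cut, the minimum cut capacity equals the max flow.
In the residual graph, reachable from Res: {Res, P2, J2}.
Min-cut edges: Res→J7 (12), Res→TankA (3), P2→J1 (3), J2→Out (2); capacity 12 + 3 + 3 + 2 = 20.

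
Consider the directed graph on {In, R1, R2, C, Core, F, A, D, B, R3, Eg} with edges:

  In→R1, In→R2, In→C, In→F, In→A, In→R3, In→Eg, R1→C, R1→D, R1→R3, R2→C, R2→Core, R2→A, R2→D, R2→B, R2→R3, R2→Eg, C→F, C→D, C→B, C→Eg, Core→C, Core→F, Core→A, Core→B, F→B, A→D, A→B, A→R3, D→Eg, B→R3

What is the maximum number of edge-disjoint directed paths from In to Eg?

4

Assign every edge capacity 1; by Menger, the answer equals the max flow.
Path In→Eg (+1); total 1.
Path In→R2→Eg (+1); total 2.
Path In→C→Eg (+1); total 3.
Path In→R1→D→Eg (+1); total 4.
No residual In→Eg path; max flow = 4.
Certifying cut of size 4: {C→Eg, D→Eg, In→Eg, In→R2}.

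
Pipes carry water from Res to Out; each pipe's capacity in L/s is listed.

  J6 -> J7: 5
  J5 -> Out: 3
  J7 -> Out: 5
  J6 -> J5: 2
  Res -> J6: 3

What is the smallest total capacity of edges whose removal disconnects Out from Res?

3

Augment Res→J6→J5→Out: bottleneck 2, flow now 2.
Augment Res→J6→J7→Out: bottleneck 1, flow now 3.
No augmenting path remains; maximum flow = 3.
By max-flow min-cut, the minimum cut capacity equals the max flow.
In the residual graph, reachable from Res: {Res}.
Min-cut edges: Res→J6 (3); capacity 3 = 3.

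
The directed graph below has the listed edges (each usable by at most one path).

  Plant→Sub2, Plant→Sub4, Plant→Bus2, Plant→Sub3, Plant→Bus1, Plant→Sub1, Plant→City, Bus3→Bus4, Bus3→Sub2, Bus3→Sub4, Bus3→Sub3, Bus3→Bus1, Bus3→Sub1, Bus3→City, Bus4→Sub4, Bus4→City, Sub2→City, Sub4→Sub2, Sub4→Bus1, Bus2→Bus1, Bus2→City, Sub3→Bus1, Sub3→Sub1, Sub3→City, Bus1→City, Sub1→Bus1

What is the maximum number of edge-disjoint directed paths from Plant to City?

Assign every edge capacity 1; by Menger, the answer equals the max flow.
Path Plant→City (+1); total 1.
Path Plant→Sub2→City (+1); total 2.
Path Plant→Bus2→City (+1); total 3.
Path Plant→Sub3→City (+1); total 4.
Path Plant→Bus1→City (+1); total 5.
No residual Plant→City path; max flow = 5.
Certifying cut of size 5: {Bus1→City, Plant→Bus2, Plant→City, Plant→Sub3, Sub2→City}.

5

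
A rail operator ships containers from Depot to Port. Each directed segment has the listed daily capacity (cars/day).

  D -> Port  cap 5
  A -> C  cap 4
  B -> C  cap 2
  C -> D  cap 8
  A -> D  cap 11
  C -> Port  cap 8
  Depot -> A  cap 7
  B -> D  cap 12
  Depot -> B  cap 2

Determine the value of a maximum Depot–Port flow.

Augment Depot→A→C→Port: bottleneck 4, flow now 4.
Augment Depot→A→D→Port: bottleneck 3, flow now 7.
Augment Depot→B→C→Port: bottleneck 2, flow now 9.
No augmenting path remains; maximum flow = 9.
In the residual graph, reachable from Depot: {Depot}.
Min-cut edges: Depot→A (7), Depot→B (2); capacity 7 + 2 = 9.
This cut is saturated, so no flow can exceed 9.

9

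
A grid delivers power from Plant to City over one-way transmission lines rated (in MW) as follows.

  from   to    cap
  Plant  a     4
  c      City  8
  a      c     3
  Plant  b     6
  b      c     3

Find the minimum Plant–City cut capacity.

Augment Plant→a→c→City: bottleneck 3, flow now 3.
Augment Plant→b→c→City: bottleneck 3, flow now 6.
No augmenting path remains; maximum flow = 6.
By max-flow min-cut, the minimum cut capacity equals the max flow.
In the residual graph, reachable from Plant: {Plant, a, b}.
Min-cut edges: a→c (3), b→c (3); capacity 3 + 3 = 6.

6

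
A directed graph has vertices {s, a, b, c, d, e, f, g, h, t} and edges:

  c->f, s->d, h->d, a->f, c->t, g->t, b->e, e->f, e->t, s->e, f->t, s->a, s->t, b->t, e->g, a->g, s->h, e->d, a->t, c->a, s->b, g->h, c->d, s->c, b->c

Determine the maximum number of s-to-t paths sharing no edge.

Assign every edge capacity 1; by Menger, the answer equals the max flow.
Path s→t (+1); total 1.
Path s→a→t (+1); total 2.
Path s→b→t (+1); total 3.
Path s→c→t (+1); total 4.
Path s→e→t (+1); total 5.
No residual s→t path; max flow = 5.
Certifying cut of size 5: {s→a, s→b, s→c, s→e, s→t}.

5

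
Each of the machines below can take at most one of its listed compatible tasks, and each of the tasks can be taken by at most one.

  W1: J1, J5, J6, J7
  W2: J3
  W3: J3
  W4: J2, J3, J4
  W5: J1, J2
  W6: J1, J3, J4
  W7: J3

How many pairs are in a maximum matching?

5

Unit-capacity flow: source→left, listed edges, right→sink; max matching = max flow.
Augmenting path W1→J1 (+1); matched 1.
Augmenting path W2→J3 (+1); matched 2.
Augmenting path W4→J2 (+1); matched 3.
Augmenting path W6→J4 (+1); matched 4.
Augmenting path W5→J1→W1→J5 (+1); matched 5.
No augmenting path remains; maximum matching = 5.
König certificate: {W1, W4, W5, W6, J3} is a vertex cover of size 5 (every listed pair touches it), so no matching can be larger.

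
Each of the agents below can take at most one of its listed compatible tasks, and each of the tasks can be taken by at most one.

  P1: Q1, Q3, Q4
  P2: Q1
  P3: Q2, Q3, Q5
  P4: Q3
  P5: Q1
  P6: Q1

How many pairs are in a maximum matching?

4

Unit-capacity flow: source→left, listed edges, right→sink; max matching = max flow.
Augmenting path P1→Q1 (+1); matched 1.
Augmenting path P3→Q2 (+1); matched 2.
Augmenting path P4→Q3 (+1); matched 3.
Augmenting path P2→Q1→P1→Q4 (+1); matched 4.
No augmenting path remains; maximum matching = 4.
König certificate: {P1, P3, P4, Q1} is a vertex cover of size 4 (every listed pair touches it), so no matching can be larger.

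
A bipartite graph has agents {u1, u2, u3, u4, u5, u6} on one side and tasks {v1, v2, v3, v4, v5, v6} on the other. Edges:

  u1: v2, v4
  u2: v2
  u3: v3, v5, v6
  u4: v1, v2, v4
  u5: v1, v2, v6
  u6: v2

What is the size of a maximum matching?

5

Unit-capacity flow: source→left, listed edges, right→sink; max matching = max flow.
Augmenting path u1→v2 (+1); matched 1.
Augmenting path u3→v3 (+1); matched 2.
Augmenting path u4→v1 (+1); matched 3.
Augmenting path u5→v6 (+1); matched 4.
Augmenting path u2→v2→u1→v4 (+1); matched 5.
No augmenting path remains; maximum matching = 5.
König certificate: {u1, u3, u4, u5, v2} is a vertex cover of size 5 (every listed pair touches it), so no matching can be larger.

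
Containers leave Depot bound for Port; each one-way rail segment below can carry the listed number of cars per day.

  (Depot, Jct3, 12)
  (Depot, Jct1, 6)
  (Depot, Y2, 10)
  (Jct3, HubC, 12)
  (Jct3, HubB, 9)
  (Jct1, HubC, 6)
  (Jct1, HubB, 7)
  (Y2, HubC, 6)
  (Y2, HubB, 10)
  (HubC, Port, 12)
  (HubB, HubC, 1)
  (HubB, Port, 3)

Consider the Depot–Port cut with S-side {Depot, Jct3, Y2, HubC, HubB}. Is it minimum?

No — its capacity is 21, but the minimum cut has capacity 15.

Given cut capacity: 6 + 12 + 3 = 21.
Augment Depot→Jct3→HubC→Port: bottleneck 12, flow now 12.
Augment Depot→Jct1→HubB→Port: bottleneck 3, flow now 15.
No augmenting path remains; maximum flow = 15.
In the residual graph, reachable from Depot: {Depot, Jct3, Jct1, Y2, HubC, HubB}.
Min-cut edges: HubC→Port (12), HubB→Port (3); capacity 12 + 3 = 15.
Cut capacity 21 exceeds the max flow 15, so it is not minimum.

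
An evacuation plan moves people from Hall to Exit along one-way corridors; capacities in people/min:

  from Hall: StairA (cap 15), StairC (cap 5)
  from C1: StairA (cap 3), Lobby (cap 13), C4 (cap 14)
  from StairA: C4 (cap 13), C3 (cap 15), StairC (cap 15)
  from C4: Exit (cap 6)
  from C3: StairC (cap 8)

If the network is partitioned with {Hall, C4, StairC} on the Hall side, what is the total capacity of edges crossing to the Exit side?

21

Edges leaving {Hall, C4, StairC}: Hall→StairA (15), C4→Exit (6).
Cut capacity = 15 + 6 = 21.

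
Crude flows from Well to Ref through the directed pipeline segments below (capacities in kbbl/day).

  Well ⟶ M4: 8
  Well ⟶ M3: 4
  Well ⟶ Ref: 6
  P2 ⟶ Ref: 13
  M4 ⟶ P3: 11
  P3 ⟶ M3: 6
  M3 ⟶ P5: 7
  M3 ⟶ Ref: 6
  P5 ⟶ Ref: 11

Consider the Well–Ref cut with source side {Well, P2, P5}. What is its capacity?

Edges leaving {Well, P2, P5}: Well→M4 (8), Well→M3 (4), Well→Ref (6), P2→Ref (13), P5→Ref (11).
Cut capacity = 8 + 4 + 6 + 13 + 11 = 42.

42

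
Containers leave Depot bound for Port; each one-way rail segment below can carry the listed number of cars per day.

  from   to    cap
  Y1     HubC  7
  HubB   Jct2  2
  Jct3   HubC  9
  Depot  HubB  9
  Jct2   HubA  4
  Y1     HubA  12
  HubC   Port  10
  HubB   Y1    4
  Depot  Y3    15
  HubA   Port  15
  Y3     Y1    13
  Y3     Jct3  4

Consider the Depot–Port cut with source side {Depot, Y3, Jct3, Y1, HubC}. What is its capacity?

Edges leaving {Depot, Y3, Jct3, Y1, HubC}: Depot→HubB (9), Y1→HubA (12), HubC→Port (10).
Cut capacity = 9 + 12 + 10 = 31.

31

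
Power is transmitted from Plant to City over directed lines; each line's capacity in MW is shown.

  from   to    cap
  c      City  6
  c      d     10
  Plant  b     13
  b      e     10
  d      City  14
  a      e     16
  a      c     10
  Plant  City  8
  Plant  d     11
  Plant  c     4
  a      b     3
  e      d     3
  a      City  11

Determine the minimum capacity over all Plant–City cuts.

26

Augment Plant→City: bottleneck 8, flow now 8.
Augment Plant→c→City: bottleneck 4, flow now 12.
Augment Plant→d→City: bottleneck 11, flow now 23.
Augment Plant→b→e→d→City: bottleneck 3, flow now 26.
No augmenting path remains; maximum flow = 26.
By max-flow min-cut, the minimum cut capacity equals the max flow.
In the residual graph, reachable from Plant: {Plant, b, e}.
Min-cut edges: Plant→c (4), Plant→d (11), Plant→City (8), e→d (3); capacity 4 + 11 + 8 + 3 = 26.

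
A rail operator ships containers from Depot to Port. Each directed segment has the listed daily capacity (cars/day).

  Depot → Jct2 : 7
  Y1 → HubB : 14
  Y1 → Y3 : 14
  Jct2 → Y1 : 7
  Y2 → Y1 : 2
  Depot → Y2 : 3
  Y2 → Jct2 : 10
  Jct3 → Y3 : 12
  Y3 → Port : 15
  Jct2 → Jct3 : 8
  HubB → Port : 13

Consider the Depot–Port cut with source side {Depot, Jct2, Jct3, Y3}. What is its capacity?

Edges leaving {Depot, Jct2, Jct3, Y3}: Depot→Y2 (3), Jct2→Y1 (7), Y3→Port (15).
Cut capacity = 3 + 7 + 15 = 25.

25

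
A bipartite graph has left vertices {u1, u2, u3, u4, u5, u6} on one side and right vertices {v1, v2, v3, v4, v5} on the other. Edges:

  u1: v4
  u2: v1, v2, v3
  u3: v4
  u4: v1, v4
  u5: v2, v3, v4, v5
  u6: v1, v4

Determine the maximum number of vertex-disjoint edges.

Unit-capacity flow: source→left, listed edges, right→sink; max matching = max flow.
Augmenting path u1→v4 (+1); matched 1.
Augmenting path u2→v1 (+1); matched 2.
Augmenting path u5→v2 (+1); matched 3.
Augmenting path u4→v1→u2→v3 (+1); matched 4.
No augmenting path remains; maximum matching = 4.
König certificate: {u2, u5, v1, v4} is a vertex cover of size 4 (every listed pair touches it), so no matching can be larger.

4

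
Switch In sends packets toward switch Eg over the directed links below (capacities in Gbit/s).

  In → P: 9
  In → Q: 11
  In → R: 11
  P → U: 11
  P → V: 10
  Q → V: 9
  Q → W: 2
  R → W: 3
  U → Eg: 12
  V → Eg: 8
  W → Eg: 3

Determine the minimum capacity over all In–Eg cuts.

20

Augment In→P→U→Eg: bottleneck 9, flow now 9.
Augment In→Q→V→Eg: bottleneck 8, flow now 17.
Augment In→Q→W→Eg: bottleneck 2, flow now 19.
Augment In→R→W→Eg: bottleneck 1, flow now 20.
No augmenting path remains; maximum flow = 20.
By max-flow min-cut, the minimum cut capacity equals the max flow.
In the residual graph, reachable from In: {In, Q, R, V, W}.
Min-cut edges: In→P (9), V→Eg (8), W→Eg (3); capacity 9 + 8 + 3 = 20.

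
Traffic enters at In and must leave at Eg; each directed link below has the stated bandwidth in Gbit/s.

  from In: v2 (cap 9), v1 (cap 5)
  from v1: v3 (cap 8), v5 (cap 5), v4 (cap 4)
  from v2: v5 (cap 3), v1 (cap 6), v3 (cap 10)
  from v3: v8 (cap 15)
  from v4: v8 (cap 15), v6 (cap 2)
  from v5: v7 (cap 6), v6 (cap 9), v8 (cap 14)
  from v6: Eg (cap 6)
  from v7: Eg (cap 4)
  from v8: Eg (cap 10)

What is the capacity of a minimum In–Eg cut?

14

Augment In→v1→v3→v8→Eg: bottleneck 5, flow now 5.
Augment In→v2→v3→v8→Eg: bottleneck 5, flow now 10.
Augment In→v2→v5→v6→Eg: bottleneck 3, flow now 13.
Augment In→v2→v1→v4→v6→Eg: bottleneck 1, flow now 14.
No augmenting path remains; maximum flow = 14.
By max-flow min-cut, the minimum cut capacity equals the max flow.
In the residual graph, reachable from In: {In}.
Min-cut edges: In→v1 (5), In→v2 (9); capacity 5 + 9 = 14.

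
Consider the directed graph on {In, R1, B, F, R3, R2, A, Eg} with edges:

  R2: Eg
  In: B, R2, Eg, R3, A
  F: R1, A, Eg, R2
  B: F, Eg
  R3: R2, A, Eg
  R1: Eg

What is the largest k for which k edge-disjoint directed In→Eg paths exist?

Assign every edge capacity 1; by Menger, the answer equals the max flow.
Path In→Eg (+1); total 1.
Path In→B→Eg (+1); total 2.
Path In→R3→Eg (+1); total 3.
Path In→R2→Eg (+1); total 4.
No residual In→Eg path; max flow = 4.
Certifying cut of size 4: {In→B, In→Eg, In→R2, In→R3}.

4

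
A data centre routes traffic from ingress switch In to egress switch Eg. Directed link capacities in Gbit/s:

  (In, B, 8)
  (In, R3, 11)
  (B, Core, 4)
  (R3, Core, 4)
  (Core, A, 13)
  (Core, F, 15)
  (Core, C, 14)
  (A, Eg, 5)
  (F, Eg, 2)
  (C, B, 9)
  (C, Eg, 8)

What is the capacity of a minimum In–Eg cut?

8

Augment In→B→Core→A→Eg: bottleneck 4, flow now 4.
Augment In→R3→Core→A→Eg: bottleneck 1, flow now 5.
Augment In→R3→Core→F→Eg: bottleneck 2, flow now 7.
Augment In→R3→Core→C→Eg: bottleneck 1, flow now 8.
No augmenting path remains; maximum flow = 8.
By max-flow min-cut, the minimum cut capacity equals the max flow.
In the residual graph, reachable from In: {In, B, R3}.
Min-cut edges: B→Core (4), R3→Core (4); capacity 4 + 4 = 8.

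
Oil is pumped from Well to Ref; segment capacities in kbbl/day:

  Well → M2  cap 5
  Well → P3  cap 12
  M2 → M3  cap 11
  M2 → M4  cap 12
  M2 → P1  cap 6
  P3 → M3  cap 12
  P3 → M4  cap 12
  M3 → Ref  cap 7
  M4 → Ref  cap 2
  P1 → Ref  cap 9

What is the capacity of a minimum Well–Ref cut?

Augment Well→M2→M3→Ref: bottleneck 5, flow now 5.
Augment Well→P3→M3→Ref: bottleneck 2, flow now 7.
Augment Well→P3→M4→Ref: bottleneck 2, flow now 9.
Augment Well→P3→M3→M2→P1→Ref: bottleneck 5, flow now 14. (uses reverse residual edge)
No augmenting path remains; maximum flow = 14.
By max-flow min-cut, the minimum cut capacity equals the max flow.
In the residual graph, reachable from Well: {Well, P3, M3, M4}.
Min-cut edges: Well→M2 (5), M3→Ref (7), M4→Ref (2); capacity 5 + 7 + 2 = 14.

14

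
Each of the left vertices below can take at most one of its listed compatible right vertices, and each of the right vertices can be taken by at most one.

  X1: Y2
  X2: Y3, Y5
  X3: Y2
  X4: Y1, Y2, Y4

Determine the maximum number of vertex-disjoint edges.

3

Unit-capacity flow: source→left, listed edges, right→sink; max matching = max flow.
Augmenting path X1→Y2 (+1); matched 1.
Augmenting path X2→Y3 (+1); matched 2.
Augmenting path X4→Y1 (+1); matched 3.
No augmenting path remains; maximum matching = 3.
König certificate: {X2, X4, Y2} is a vertex cover of size 3 (every listed pair touches it), so no matching can be larger.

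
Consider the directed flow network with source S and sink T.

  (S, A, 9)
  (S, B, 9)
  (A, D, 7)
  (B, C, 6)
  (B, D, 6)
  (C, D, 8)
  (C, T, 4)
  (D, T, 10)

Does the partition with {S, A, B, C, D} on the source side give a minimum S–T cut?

Yes — it is a minimum cut (capacity 14).

Given cut capacity: 4 + 10 = 14.
Augment S→A→D→T: bottleneck 7, flow now 7.
Augment S→B→C→T: bottleneck 4, flow now 11.
Augment S→B→D→T: bottleneck 3, flow now 14.
No augmenting path remains; maximum flow = 14.
Cut capacity 14 equals the max flow, so it is a minimum cut.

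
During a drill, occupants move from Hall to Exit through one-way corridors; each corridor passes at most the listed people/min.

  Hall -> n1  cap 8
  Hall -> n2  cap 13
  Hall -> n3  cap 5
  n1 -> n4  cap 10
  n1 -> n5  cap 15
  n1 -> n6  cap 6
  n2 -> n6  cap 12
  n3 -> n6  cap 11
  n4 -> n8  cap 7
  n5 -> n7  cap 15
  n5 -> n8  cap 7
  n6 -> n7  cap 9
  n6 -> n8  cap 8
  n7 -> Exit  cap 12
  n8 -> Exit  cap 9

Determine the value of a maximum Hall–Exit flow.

21

Augment Hall→n1→n4→n8→Exit: bottleneck 7, flow now 7.
Augment Hall→n1→n5→n7→Exit: bottleneck 1, flow now 8.
Augment Hall→n2→n6→n7→Exit: bottleneck 9, flow now 17.
Augment Hall→n2→n6→n8→Exit: bottleneck 2, flow now 19.
Augment Hall→n2→n6→n8→n4→n1→n5→n7→Exit: bottleneck 1, flow now 20. (uses reverse residual edge)
Augment Hall→n3→n6→n8→n4→n1→n5→n7→Exit: bottleneck 1, flow now 21. (uses reverse residual edge)
No augmenting path remains; maximum flow = 21.
In the residual graph, reachable from Hall: {Hall, n1, n2, n3, n4, n5, n6, n7, n8}.
Min-cut edges: n7→Exit (12), n8→Exit (9); capacity 12 + 9 = 21.
This cut is saturated, so no flow can exceed 21.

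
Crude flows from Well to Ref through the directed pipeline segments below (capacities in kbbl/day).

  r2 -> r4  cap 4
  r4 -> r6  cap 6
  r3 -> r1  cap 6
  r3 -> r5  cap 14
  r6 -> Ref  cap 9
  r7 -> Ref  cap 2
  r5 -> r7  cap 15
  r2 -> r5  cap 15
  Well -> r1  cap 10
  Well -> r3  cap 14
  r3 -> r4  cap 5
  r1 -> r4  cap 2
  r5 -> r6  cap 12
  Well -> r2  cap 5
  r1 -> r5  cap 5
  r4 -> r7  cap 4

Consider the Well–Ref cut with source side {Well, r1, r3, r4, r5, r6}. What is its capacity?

Edges leaving {Well, r1, r3, r4, r5, r6}: Well→r2 (5), r4→r7 (4), r5→r7 (15), r6→Ref (9).
Cut capacity = 5 + 4 + 15 + 9 = 33.

33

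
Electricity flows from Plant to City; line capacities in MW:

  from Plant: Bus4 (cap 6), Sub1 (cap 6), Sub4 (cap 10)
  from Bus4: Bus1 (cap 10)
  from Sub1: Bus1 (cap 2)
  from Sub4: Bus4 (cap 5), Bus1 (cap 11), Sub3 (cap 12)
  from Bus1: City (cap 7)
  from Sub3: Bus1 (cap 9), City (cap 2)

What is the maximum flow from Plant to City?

Augment Plant→Bus4→Bus1→City: bottleneck 6, flow now 6.
Augment Plant→Sub1→Bus1→City: bottleneck 1, flow now 7.
Augment Plant→Sub4→Sub3→City: bottleneck 2, flow now 9.
No augmenting path remains; maximum flow = 9.
In the residual graph, reachable from Plant: {Plant, Bus4, Sub1, Sub4, Bus1, Sub3}.
Min-cut edges: Bus1→City (7), Sub3→City (2); capacity 7 + 2 = 9.
This cut is saturated, so no flow can exceed 9.

9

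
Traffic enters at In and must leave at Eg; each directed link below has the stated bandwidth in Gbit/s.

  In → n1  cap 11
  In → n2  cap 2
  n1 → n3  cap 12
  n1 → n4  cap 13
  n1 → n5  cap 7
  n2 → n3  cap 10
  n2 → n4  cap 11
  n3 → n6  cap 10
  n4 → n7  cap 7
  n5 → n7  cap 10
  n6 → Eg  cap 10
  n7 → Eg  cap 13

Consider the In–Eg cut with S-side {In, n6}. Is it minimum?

No — its capacity is 23, but the minimum cut has capacity 13.

Given cut capacity: 11 + 2 + 10 = 23.
Augment In→n1→n3→n6→Eg: bottleneck 10, flow now 10.
Augment In→n1→n4→n7→Eg: bottleneck 1, flow now 11.
Augment In→n2→n4→n7→Eg: bottleneck 2, flow now 13.
No augmenting path remains; maximum flow = 13.
In the residual graph, reachable from In: {In}.
Min-cut edges: In→n1 (11), In→n2 (2); capacity 11 + 2 = 13.
Cut capacity 23 exceeds the max flow 13, so it is not minimum.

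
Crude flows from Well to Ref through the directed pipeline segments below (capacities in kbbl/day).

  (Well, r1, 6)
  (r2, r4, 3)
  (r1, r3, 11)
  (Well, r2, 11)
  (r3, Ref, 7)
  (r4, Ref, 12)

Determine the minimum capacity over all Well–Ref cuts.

Augment Well→r1→r3→Ref: bottleneck 6, flow now 6.
Augment Well→r2→r4→Ref: bottleneck 3, flow now 9.
No augmenting path remains; maximum flow = 9.
By max-flow min-cut, the minimum cut capacity equals the max flow.
In the residual graph, reachable from Well: {Well, r2}.
Min-cut edges: Well→r1 (6), r2→r4 (3); capacity 6 + 3 = 9.

9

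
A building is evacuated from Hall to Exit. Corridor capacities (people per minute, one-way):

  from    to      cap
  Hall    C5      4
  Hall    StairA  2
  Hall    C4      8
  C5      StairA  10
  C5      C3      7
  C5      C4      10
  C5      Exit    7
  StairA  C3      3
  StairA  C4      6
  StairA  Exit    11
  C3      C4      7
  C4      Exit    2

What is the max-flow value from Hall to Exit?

8

Augment Hall→C5→Exit: bottleneck 4, flow now 4.
Augment Hall→StairA→Exit: bottleneck 2, flow now 6.
Augment Hall→C4→Exit: bottleneck 2, flow now 8.
No augmenting path remains; maximum flow = 8.
In the residual graph, reachable from Hall: {Hall, C4}.
Min-cut edges: Hall→C5 (4), Hall→StairA (2), C4→Exit (2); capacity 4 + 2 + 2 = 8.
This cut is saturated, so no flow can exceed 8.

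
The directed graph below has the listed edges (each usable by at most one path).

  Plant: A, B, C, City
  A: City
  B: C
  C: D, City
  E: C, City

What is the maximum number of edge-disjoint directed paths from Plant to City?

3

Assign every edge capacity 1; by Menger, the answer equals the max flow.
Path Plant→City (+1); total 1.
Path Plant→A→City (+1); total 2.
Path Plant→C→City (+1); total 3.
No residual Plant→City path; max flow = 3.
Certifying cut of size 3: {C→City, Plant→A, Plant→City}.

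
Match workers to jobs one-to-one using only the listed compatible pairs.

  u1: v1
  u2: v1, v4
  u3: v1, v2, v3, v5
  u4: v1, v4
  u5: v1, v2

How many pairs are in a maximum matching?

4

Unit-capacity flow: source→left, listed edges, right→sink; max matching = max flow.
Augmenting path u1→v1 (+1); matched 1.
Augmenting path u2→v4 (+1); matched 2.
Augmenting path u3→v2 (+1); matched 3.
Augmenting path u5→v2→u3→v3 (+1); matched 4.
No augmenting path remains; maximum matching = 4.
König certificate: {u3, u5, v1, v4} is a vertex cover of size 4 (every listed pair touches it), so no matching can be larger.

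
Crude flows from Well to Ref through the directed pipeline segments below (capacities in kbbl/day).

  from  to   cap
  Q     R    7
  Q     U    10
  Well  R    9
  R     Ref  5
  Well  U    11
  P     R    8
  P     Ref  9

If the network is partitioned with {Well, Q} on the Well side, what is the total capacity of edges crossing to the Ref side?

Edges leaving {Well, Q}: Well→R (9), Well→U (11), Q→R (7), Q→U (10).
Cut capacity = 9 + 11 + 7 + 10 = 37.

37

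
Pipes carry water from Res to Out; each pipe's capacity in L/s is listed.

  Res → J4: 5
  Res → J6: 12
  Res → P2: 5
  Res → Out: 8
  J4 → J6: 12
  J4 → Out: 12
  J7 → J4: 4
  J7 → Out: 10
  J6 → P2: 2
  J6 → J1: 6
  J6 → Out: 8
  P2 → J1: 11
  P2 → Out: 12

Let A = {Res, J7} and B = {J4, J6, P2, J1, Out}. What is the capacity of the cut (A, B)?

44

Edges leaving {Res, J7}: Res→J4 (5), Res→J6 (12), Res→P2 (5), Res→Out (8), J7→J4 (4), J7→Out (10).
Cut capacity = 5 + 12 + 5 + 8 + 4 + 10 = 44.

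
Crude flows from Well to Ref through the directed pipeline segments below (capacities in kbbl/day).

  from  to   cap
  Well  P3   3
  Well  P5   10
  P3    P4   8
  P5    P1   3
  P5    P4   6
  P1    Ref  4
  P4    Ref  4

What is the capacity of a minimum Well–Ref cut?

7

Augment Well→P3→P4→Ref: bottleneck 3, flow now 3.
Augment Well→P5→P1→Ref: bottleneck 3, flow now 6.
Augment Well→P5→P4→Ref: bottleneck 1, flow now 7.
No augmenting path remains; maximum flow = 7.
By max-flow min-cut, the minimum cut capacity equals the max flow.
In the residual graph, reachable from Well: {Well, P3, P5, P4}.
Min-cut edges: P5→P1 (3), P4→Ref (4); capacity 3 + 4 = 7.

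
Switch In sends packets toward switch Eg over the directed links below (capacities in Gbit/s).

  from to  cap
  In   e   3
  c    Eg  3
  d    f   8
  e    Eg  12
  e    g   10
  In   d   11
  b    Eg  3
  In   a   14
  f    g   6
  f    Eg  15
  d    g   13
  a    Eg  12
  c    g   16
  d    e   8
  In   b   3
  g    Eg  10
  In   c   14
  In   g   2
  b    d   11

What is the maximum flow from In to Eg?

Augment In→a→Eg: bottleneck 12, flow now 12.
Augment In→b→Eg: bottleneck 3, flow now 15.
Augment In→c→Eg: bottleneck 3, flow now 18.
Augment In→e→Eg: bottleneck 3, flow now 21.
Augment In→g→Eg: bottleneck 2, flow now 23.
Augment In→c→g→Eg: bottleneck 8, flow now 31.
Augment In→d→e→Eg: bottleneck 8, flow now 39.
Augment In→d→f→Eg: bottleneck 3, flow now 42.
No augmenting path remains; maximum flow = 42.
In the residual graph, reachable from In: {In, a, c, g}.
Min-cut edges: In→b (3), In→d (11), In→e (3), a→Eg (12), c→Eg (3), g→Eg (10); capacity 3 + 11 + 3 + 12 + 3 + 10 = 42.
This cut is saturated, so no flow can exceed 42.

42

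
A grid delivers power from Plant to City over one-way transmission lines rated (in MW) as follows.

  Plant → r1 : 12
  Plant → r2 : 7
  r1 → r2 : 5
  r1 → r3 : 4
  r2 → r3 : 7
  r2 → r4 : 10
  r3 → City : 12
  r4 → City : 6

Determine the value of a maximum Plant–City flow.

Augment Plant→r1→r3→City: bottleneck 4, flow now 4.
Augment Plant→r2→r3→City: bottleneck 7, flow now 11.
Augment Plant→r1→r2→r4→City: bottleneck 5, flow now 16.
No augmenting path remains; maximum flow = 16.
In the residual graph, reachable from Plant: {Plant, r1}.
Min-cut edges: Plant→r2 (7), r1→r2 (5), r1→r3 (4); capacity 7 + 5 + 4 = 16.
This cut is saturated, so no flow can exceed 16.

16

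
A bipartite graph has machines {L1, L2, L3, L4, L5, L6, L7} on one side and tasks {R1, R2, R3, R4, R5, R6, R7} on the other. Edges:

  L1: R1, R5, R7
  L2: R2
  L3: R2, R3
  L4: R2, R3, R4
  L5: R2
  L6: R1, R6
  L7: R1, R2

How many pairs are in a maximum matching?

6

Unit-capacity flow: source→left, listed edges, right→sink; max matching = max flow.
Augmenting path L1→R1 (+1); matched 1.
Augmenting path L2→R2 (+1); matched 2.
Augmenting path L3→R3 (+1); matched 3.
Augmenting path L4→R4 (+1); matched 4.
Augmenting path L6→R6 (+1); matched 5.
Augmenting path L7→R1→L1→R5 (+1); matched 6.
No augmenting path remains; maximum matching = 6.
König certificate: {L1, L3, L4, L6, L7, R2} is a vertex cover of size 6 (every listed pair touches it), so no matching can be larger.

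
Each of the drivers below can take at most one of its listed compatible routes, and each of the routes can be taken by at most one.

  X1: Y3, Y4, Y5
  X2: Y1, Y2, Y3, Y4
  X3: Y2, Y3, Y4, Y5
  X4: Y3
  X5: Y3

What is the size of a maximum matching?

Unit-capacity flow: source→left, listed edges, right→sink; max matching = max flow.
Augmenting path X1→Y3 (+1); matched 1.
Augmenting path X2→Y1 (+1); matched 2.
Augmenting path X3→Y2 (+1); matched 3.
Augmenting path X4→Y3→X1→Y4 (+1); matched 4.
No augmenting path remains; maximum matching = 4.
König certificate: {X1, X2, X3, Y3} is a vertex cover of size 4 (every listed pair touches it), so no matching can be larger.

4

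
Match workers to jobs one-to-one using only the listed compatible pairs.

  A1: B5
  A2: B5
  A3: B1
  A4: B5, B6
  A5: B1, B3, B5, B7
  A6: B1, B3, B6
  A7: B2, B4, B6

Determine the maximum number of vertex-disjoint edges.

Unit-capacity flow: source→left, listed edges, right→sink; max matching = max flow.
Augmenting path A1→B5 (+1); matched 1.
Augmenting path A3→B1 (+1); matched 2.
Augmenting path A4→B6 (+1); matched 3.
Augmenting path A5→B3 (+1); matched 4.
Augmenting path A7→B2 (+1); matched 5.
Augmenting path A6→B3→A5→B7 (+1); matched 6.
No augmenting path remains; maximum matching = 6.
König certificate: {A3, A4, A5, A6, A7, B5} is a vertex cover of size 6 (every listed pair touches it), so no matching can be larger.

6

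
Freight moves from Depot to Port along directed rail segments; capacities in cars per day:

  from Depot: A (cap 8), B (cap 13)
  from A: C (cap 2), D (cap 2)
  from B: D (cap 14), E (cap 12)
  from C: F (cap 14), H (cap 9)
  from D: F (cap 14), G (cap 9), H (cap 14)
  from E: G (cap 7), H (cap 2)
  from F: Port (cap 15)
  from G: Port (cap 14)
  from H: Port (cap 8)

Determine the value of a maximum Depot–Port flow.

17

Augment Depot→A→C→F→Port: bottleneck 2, flow now 2.
Augment Depot→A→D→F→Port: bottleneck 2, flow now 4.
Augment Depot→B→D→F→Port: bottleneck 11, flow now 15.
Augment Depot→B→D→G→Port: bottleneck 2, flow now 17.
No augmenting path remains; maximum flow = 17.
In the residual graph, reachable from Depot: {Depot, A}.
Min-cut edges: Depot→B (13), A→C (2), A→D (2); capacity 13 + 2 + 2 = 17.
This cut is saturated, so no flow can exceed 17.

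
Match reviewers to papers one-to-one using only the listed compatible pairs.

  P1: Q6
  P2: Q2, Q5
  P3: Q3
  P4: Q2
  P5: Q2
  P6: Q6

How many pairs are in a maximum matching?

Unit-capacity flow: source→left, listed edges, right→sink; max matching = max flow.
Augmenting path P1→Q6 (+1); matched 1.
Augmenting path P2→Q2 (+1); matched 2.
Augmenting path P3→Q3 (+1); matched 3.
Augmenting path P4→Q2→P2→Q5 (+1); matched 4.
No augmenting path remains; maximum matching = 4.
König certificate: {P2, P3, Q2, Q6} is a vertex cover of size 4 (every listed pair touches it), so no matching can be larger.

4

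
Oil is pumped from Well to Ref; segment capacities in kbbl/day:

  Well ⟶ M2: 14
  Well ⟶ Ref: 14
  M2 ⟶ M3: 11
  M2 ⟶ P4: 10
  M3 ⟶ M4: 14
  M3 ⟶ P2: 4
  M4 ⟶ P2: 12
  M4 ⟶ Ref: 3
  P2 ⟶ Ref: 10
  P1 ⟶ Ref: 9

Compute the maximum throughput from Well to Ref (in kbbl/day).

25

Augment Well→Ref: bottleneck 14, flow now 14.
Augment Well→M2→M3→M4→Ref: bottleneck 3, flow now 17.
Augment Well→M2→M3→P2→Ref: bottleneck 4, flow now 21.
Augment Well→M2→M3→M4→P2→Ref: bottleneck 4, flow now 25.
No augmenting path remains; maximum flow = 25.
In the residual graph, reachable from Well: {Well, M2, P4}.
Min-cut edges: Well→Ref (14), M2→M3 (11); capacity 14 + 11 = 25.
This cut is saturated, so no flow can exceed 25.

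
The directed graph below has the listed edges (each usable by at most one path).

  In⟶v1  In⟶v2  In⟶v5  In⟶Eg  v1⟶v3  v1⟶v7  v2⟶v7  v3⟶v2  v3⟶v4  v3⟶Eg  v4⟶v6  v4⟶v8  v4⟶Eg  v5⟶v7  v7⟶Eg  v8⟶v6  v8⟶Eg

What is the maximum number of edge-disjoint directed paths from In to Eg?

3

Assign every edge capacity 1; by Menger, the answer equals the max flow.
Path In→Eg (+1); total 1.
Path In→v1→v3→Eg (+1); total 2.
Path In→v2→v7→Eg (+1); total 3.
No residual In→Eg path; max flow = 3.
Certifying cut of size 3: {In→Eg, In→v1, v7→Eg}.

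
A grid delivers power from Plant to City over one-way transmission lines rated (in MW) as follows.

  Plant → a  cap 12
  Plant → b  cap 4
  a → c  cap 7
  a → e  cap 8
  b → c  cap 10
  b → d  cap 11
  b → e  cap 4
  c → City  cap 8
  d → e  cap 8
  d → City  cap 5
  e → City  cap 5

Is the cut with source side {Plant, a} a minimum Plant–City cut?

No — its capacity is 19, but the minimum cut has capacity 16.

Given cut capacity: 4 + 7 + 8 = 19.
Augment Plant→a→c→City: bottleneck 7, flow now 7.
Augment Plant→a→e→City: bottleneck 5, flow now 12.
Augment Plant→b→c→City: bottleneck 1, flow now 13.
Augment Plant→b→d→City: bottleneck 3, flow now 16.
No augmenting path remains; maximum flow = 16.
In the residual graph, reachable from Plant: {Plant}.
Min-cut edges: Plant→a (12), Plant→b (4); capacity 12 + 4 = 16.
Cut capacity 19 exceeds the max flow 16, so it is not minimum.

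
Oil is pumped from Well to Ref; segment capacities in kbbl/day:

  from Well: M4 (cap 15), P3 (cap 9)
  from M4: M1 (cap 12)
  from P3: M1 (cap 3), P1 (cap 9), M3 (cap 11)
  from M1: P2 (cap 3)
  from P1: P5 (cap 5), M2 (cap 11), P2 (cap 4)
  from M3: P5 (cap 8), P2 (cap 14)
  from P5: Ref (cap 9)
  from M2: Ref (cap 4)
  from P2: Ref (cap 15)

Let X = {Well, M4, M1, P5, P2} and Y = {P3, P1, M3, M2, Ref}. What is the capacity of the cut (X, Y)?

33

Edges leaving {Well, M4, M1, P5, P2}: Well→P3 (9), P5→Ref (9), P2→Ref (15).
Cut capacity = 9 + 9 + 15 = 33.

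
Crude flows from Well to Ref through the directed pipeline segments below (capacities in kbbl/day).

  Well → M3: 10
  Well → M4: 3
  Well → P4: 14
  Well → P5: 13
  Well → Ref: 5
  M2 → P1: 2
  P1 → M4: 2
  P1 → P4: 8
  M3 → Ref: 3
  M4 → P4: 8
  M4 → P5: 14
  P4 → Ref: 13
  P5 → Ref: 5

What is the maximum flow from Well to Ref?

Augment Well→Ref: bottleneck 5, flow now 5.
Augment Well→M3→Ref: bottleneck 3, flow now 8.
Augment Well→P4→Ref: bottleneck 13, flow now 21.
Augment Well→P5→Ref: bottleneck 5, flow now 26.
No augmenting path remains; maximum flow = 26.
In the residual graph, reachable from Well: {Well, M3, M4, P4, P5}.
Min-cut edges: Well→Ref (5), M3→Ref (3), P4→Ref (13), P5→Ref (5); capacity 5 + 3 + 13 + 5 = 26.
This cut is saturated, so no flow can exceed 26.

26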